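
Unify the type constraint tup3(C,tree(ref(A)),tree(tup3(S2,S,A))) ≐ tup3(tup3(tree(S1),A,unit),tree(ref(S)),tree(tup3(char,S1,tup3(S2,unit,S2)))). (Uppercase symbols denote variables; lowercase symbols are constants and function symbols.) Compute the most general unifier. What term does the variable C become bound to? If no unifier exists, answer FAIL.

tup3(tree(tup3(char,unit,char)),tup3(char,unit,char),unit)

Decompose tup3/3: C ≐ tup3(tree(S1),A,unit),  tree(ref(A)) ≐ tree(ref(S)),  tree(tup3(S2,S,A)) ≐ tree(tup3(char,S1,tup3(S2,unit,S2))).
Bind C := tup3(tree(S1),A,unit); no other remaining equation mentions C.
Decompose tree/1: ref(A) ≐ ref(S).
Decompose ref/1: A ≐ S.
Bind A := S; substituting into the remaining equation gives: tree(tup3(S2,S,S)) ≐ tree(tup3(char,S1,tup3(S2,unit,S2))). Substituting into the earlier binding gives C := tup3(tree(S1),S,unit).
Decompose tree/1: tup3(S2,S,S) ≐ tup3(char,S1,tup3(S2,unit,S2)).
Decompose tup3/3: S2 ≐ char,  S ≐ S1,  S ≐ tup3(S2,unit,S2).
Bind S2 := char; substituting into the one remaining equation that mentions S2 gives: S ≐ tup3(char,unit,char).
Bind S := S1; substituting into the remaining equation gives: S1 ≐ tup3(char,unit,char). Substituting into the earlier bindings gives C := tup3(tree(S1),S1,unit), A := S1.
Bind S1 := tup3(char,unit,char). Substituting into the earlier bindings gives C := tup3(tree(tup3(char,unit,char)),tup3(char,unit,char),unit), A := tup3(char,unit,char), S := tup3(char,unit,char).
MGU = { C -> tup3(tree(tup3(char,unit,char)),tup3(char,unit,char),unit), A -> tup3(char,unit,char), S2 -> char, S -> tup3(char,unit,char), S1 -> tup3(char,unit,char) }, so C -> tup3(tree(tup3(char,unit,char)),tup3(char,unit,char),unit).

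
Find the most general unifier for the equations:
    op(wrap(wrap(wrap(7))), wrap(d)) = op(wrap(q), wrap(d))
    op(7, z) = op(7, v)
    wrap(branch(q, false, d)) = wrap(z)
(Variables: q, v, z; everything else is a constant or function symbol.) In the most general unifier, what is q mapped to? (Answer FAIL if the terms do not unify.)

Decompose op/2: wrap(wrap(wrap(7))) = wrap(q),  wrap(d) = wrap(d).
Decompose wrap/1: wrap(wrap(7)) = q.
Bind q := wrap(wrap(7)); substituting into the one remaining equation that mentions q gives: wrap(branch(wrap(wrap(7)), false, d)) = wrap(z).
Delete trivial equation wrap(d) = wrap(d).
Decompose op/2: 7 = 7,  z = v.
Delete trivial equation 7 = 7.
Bind z := v; substituting into the remaining equation gives: wrap(branch(wrap(wrap(7)), false, d)) = wrap(v).
Decompose wrap/1: branch(wrap(wrap(7)), false, d) = v.
Bind v := branch(wrap(wrap(7)), false, d). Substituting into the earlier binding gives z := branch(wrap(wrap(7)), false, d).
MGU = { q ↦ wrap(wrap(7)), z ↦ branch(wrap(wrap(7)), false, d), v ↦ branch(wrap(wrap(7)), false, d) }, so q ↦ wrap(wrap(7)).

wrap(wrap(7))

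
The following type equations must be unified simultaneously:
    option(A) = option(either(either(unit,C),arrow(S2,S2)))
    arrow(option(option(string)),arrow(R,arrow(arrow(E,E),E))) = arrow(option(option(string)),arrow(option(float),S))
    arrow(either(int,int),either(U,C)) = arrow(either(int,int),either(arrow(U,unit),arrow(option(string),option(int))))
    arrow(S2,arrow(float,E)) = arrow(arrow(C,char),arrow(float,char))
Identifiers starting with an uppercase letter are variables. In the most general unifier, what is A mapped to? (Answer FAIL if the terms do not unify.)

FAIL

Decompose option/1: A = either(either(unit,C),arrow(S2,S2)).
Bind A := either(either(unit,C),arrow(S2,S2)); no other remaining equation mentions A.
Decompose arrow/2: option(option(string)) = option(option(string)),  arrow(R,arrow(arrow(E,E),E)) = arrow(option(float),S).
Delete trivial equation option(option(string)) = option(option(string)).
Decompose arrow/2: R = option(float),  arrow(arrow(E,E),E) = S.
Bind R := option(float); no other remaining equation mentions R.
Bind S := arrow(arrow(E,E),E); no other remaining equation mentions S.
Decompose arrow/2: either(int,int) = either(int,int),  either(U,C) = either(arrow(U,unit),arrow(option(string),option(int))).
Delete trivial equation either(int,int) = either(int,int).
Decompose either/2: U = arrow(U,unit),  C = arrow(option(string),option(int)).
Occurs check fails: U occurs in arrow(U,unit); the equation U = arrow(U,unit) has no finite solution.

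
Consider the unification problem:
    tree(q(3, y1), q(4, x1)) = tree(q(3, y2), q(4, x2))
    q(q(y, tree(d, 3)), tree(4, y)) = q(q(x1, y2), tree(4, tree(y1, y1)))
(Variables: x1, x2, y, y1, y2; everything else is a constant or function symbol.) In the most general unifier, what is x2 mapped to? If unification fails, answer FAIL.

tree(tree(d, 3), tree(d, 3))

Decompose tree/2: q(3, y1) = q(3, y2),  q(4, x1) = q(4, x2).
Decompose q/2: 3 = 3,  y1 = y2.
Delete trivial equation 3 = 3.
Bind y1 := y2; substituting into the one remaining equation that mentions y1 gives: q(q(y, tree(d, 3)), tree(4, y)) = q(q(x1, y2), tree(4, tree(y2, y2))).
Decompose q/2: 4 = 4,  x1 = x2.
Delete trivial equation 4 = 4.
Bind x1 := x2; substituting into the remaining equation gives: q(q(y, tree(d, 3)), tree(4, y)) = q(q(x2, y2), tree(4, tree(y2, y2))).
Decompose q/2: q(y, tree(d, 3)) = q(x2, y2),  tree(4, y) = tree(4, tree(y2, y2)).
Decompose q/2: y = x2,  tree(d, 3) = y2.
Bind y := x2; substituting into the one remaining equation that mentions y gives: tree(4, x2) = tree(4, tree(y2, y2)).
Bind y2 := tree(d, 3); substituting into the remaining equation gives: tree(4, x2) = tree(4, tree(tree(d, 3), tree(d, 3))). Substituting into the earlier binding gives y1 := tree(d, 3).
Decompose tree/2: 4 = 4,  x2 = tree(tree(d, 3), tree(d, 3)).
Delete trivial equation 4 = 4.
Bind x2 := tree(tree(d, 3), tree(d, 3)). Substituting into the earlier bindings gives x1 := tree(tree(d, 3), tree(d, 3)), y := tree(tree(d, 3), tree(d, 3)).
MGU = { y1 -> tree(d, 3), x1 -> tree(tree(d, 3), tree(d, 3)), y -> tree(tree(d, 3), tree(d, 3)), y2 -> tree(d, 3), x2 -> tree(tree(d, 3), tree(d, 3)) }, so x2 -> tree(tree(d, 3), tree(d, 3)).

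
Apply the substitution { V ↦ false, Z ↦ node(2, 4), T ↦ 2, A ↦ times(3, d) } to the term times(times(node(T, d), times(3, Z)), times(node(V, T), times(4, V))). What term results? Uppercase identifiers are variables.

Replace each occurrence of V with false.
Replace each occurrence of Z with node(2, 4).
Replace each occurrence of T with 2.
Result: times(times(node(2, d), times(3, node(2, 4))), times(node(false, 2), times(4, false))).

times(times(node(2, d), times(3, node(2, 4))), times(node(false, 2), times(4, false)))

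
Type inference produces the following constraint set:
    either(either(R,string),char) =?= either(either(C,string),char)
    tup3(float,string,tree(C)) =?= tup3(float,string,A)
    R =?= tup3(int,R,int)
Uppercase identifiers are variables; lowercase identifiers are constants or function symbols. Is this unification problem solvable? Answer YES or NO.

Decompose either/2: either(R,string) =?= either(C,string),  char =?= char.
Decompose either/2: R =?= C,  string =?= string.
Bind R := C; substituting into the one remaining equation that mentions R gives: C =?= tup3(int,C,int).
Delete trivial equation string =?= string.
Delete trivial equation char =?= char.
Decompose tup3/3: float =?= float,  string =?= string,  tree(C) =?= A.
Delete trivial equation float =?= float.
Delete trivial equation string =?= string.
Bind A := tree(C); no other remaining equation mentions A.
Occurs check fails: C occurs in tup3(int,C,int); the equation C =?= tup3(int,C,int) has no finite solution.

NO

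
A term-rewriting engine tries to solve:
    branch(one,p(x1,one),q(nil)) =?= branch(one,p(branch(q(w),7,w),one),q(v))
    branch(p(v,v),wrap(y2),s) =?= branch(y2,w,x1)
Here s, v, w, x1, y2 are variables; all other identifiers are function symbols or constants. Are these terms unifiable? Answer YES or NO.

YES

Decompose branch/3: one =?= one,  p(x1,one) =?= p(branch(q(w),7,w),one),  q(nil) =?= q(v).
Delete trivial equation one =?= one.
Decompose p/2: x1 =?= branch(q(w),7,w),  one =?= one.
Bind x1 := branch(q(w),7,w); substituting into the one remaining equation that mentions x1 gives: branch(p(v,v),wrap(y2),s) =?= branch(y2,w,branch(q(w),7,w)).
Delete trivial equation one =?= one.
Decompose q/1: nil =?= v.
Bind v := nil; substituting into the remaining equation gives: branch(p(nil,nil),wrap(y2),s) =?= branch(y2,w,branch(q(w),7,w)).
Decompose branch/3: p(nil,nil) =?= y2,  wrap(y2) =?= w,  s =?= branch(q(w),7,w).
Bind y2 := p(nil,nil); substituting into the one remaining equation that mentions y2 gives: wrap(p(nil,nil)) =?= w.
Bind w := wrap(p(nil,nil)); substituting into the remaining equation gives: s =?= branch(q(wrap(p(nil,nil))),7,wrap(p(nil,nil))). Substituting into the earlier binding gives x1 := branch(q(wrap(p(nil,nil))),7,wrap(p(nil,nil))).
Bind s := branch(q(wrap(p(nil,nil))),7,wrap(p(nil,nil))).
No equations remain and no clash or occurs-check failure arose, so a unifier exists.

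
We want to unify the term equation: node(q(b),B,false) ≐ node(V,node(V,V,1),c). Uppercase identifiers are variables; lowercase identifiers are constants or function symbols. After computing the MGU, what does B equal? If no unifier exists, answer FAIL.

Decompose node/3: q(b) ≐ V,  B ≐ node(V,V,1),  false ≐ c.
Bind V := q(b); substituting into the one remaining equation that mentions V gives: B ≐ node(q(b),q(b),1).
Bind B := node(q(b),q(b),1); no other remaining equation mentions B.
Clash: constants false and c differ; no unifier exists.

FAIL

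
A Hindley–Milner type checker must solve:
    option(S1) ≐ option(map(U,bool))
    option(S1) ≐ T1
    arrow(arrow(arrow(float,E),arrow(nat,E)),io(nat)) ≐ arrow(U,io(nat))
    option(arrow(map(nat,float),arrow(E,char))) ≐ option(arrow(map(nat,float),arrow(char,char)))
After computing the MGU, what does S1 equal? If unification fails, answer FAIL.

Decompose option/1: S1 ≐ map(U,bool).
Bind S1 := map(U,bool); substituting into the one remaining equation that mentions S1 gives: option(map(U,bool)) ≐ T1.
Bind T1 := option(map(U,bool)); no other remaining equation mentions T1.
Decompose arrow/2: arrow(arrow(float,E),arrow(nat,E)) ≐ U,  io(nat) ≐ io(nat).
Bind U := arrow(arrow(float,E),arrow(nat,E)); no other remaining equation mentions U. Substituting into the earlier bindings gives S1 := map(arrow(arrow(float,E),arrow(nat,E)),bool), T1 := option(map(arrow(arrow(float,E),arrow(nat,E)),bool)).
Delete trivial equation io(nat) ≐ io(nat).
Decompose option/1: arrow(map(nat,float),arrow(E,char)) ≐ arrow(map(nat,float),arrow(char,char)).
Decompose arrow/2: map(nat,float) ≐ map(nat,float),  arrow(E,char) ≐ arrow(char,char).
Delete trivial equation map(nat,float) ≐ map(nat,float).
Decompose arrow/2: E ≐ char,  char ≐ char.
Bind E := char; no other remaining equation mentions E. Substituting into the earlier bindings gives S1 := map(arrow(arrow(float,char),arrow(nat,char)),bool), T1 := option(map(arrow(arrow(float,char),arrow(nat,char)),bool)), U := arrow(arrow(float,char),arrow(nat,char)).
Delete trivial equation char ≐ char.
MGU = { S1 -> map(arrow(arrow(float,char),arrow(nat,char)),bool), T1 -> option(map(arrow(arrow(float,char),arrow(nat,char)),bool)), U -> arrow(arrow(float,char),arrow(nat,char)), E -> char }, so S1 -> map(arrow(arrow(float,char),arrow(nat,char)),bool).

map(arrow(arrow(float,char),arrow(nat,char)),bool)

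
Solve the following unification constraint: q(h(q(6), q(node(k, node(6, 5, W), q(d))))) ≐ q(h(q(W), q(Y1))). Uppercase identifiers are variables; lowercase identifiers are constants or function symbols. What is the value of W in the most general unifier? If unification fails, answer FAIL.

Decompose q/1: h(q(6), q(node(k, node(6, 5, W), q(d)))) ≐ h(q(W), q(Y1)).
Decompose h/2: q(6) ≐ q(W),  q(node(k, node(6, 5, W), q(d))) ≐ q(Y1).
Decompose q/1: 6 ≐ W.
Bind W := 6; substituting into the remaining equation gives: q(node(k, node(6, 5, 6), q(d))) ≐ q(Y1).
Decompose q/1: node(k, node(6, 5, 6), q(d)) ≐ Y1.
Bind Y1 := node(k, node(6, 5, 6), q(d)).
MGU = { W -> 6, Y1 -> node(k, node(6, 5, 6), q(d)) }, so W -> 6.

6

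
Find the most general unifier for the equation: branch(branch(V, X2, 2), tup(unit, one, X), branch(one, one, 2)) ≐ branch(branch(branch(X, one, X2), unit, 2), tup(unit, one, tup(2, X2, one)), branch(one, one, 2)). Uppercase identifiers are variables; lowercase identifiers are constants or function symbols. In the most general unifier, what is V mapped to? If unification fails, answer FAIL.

Decompose branch/3: branch(V, X2, 2) ≐ branch(branch(X, one, X2), unit, 2),  tup(unit, one, X) ≐ tup(unit, one, tup(2, X2, one)),  branch(one, one, 2) ≐ branch(one, one, 2).
Decompose branch/3: V ≐ branch(X, one, X2),  X2 ≐ unit,  2 ≐ 2.
Bind V := branch(X, one, X2); no other remaining equation mentions V.
Bind X2 := unit; substituting into the one remaining equation that mentions X2 gives: tup(unit, one, X) ≐ tup(unit, one, tup(2, unit, one)). Substituting into the earlier binding gives V := branch(X, one, unit).
Delete trivial equation 2 ≐ 2.
Decompose tup/3: unit ≐ unit,  one ≐ one,  X ≐ tup(2, unit, one).
Delete trivial equation unit ≐ unit.
Delete trivial equation one ≐ one.
Bind X := tup(2, unit, one); no other remaining equation mentions X. Substituting into the earlier binding gives V := branch(tup(2, unit, one), one, unit).
Delete trivial equation branch(one, one, 2) ≐ branch(one, one, 2).
MGU = { V := branch(tup(2, unit, one), one, unit), X2 := unit, X := tup(2, unit, one) }, so V := branch(tup(2, unit, one), one, unit).

branch(tup(2, unit, one), one, unit)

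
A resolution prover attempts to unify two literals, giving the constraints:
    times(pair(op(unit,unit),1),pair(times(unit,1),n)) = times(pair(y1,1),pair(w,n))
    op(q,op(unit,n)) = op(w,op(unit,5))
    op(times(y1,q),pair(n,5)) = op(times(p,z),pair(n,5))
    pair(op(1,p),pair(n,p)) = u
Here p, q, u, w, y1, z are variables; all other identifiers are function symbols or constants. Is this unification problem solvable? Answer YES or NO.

NO

Decompose times/2: pair(op(unit,unit),1) = pair(y1,1),  pair(times(unit,1),n) = pair(w,n).
Decompose pair/2: op(unit,unit) = y1,  1 = 1.
Bind y1 := op(unit,unit); substituting into the one remaining equation that mentions y1 gives: op(times(op(unit,unit),q),pair(n,5)) = op(times(p,z),pair(n,5)).
Delete trivial equation 1 = 1.
Decompose pair/2: times(unit,1) = w,  n = n.
Bind w := times(unit,1); substituting into the one remaining equation that mentions w gives: op(q,op(unit,n)) = op(times(unit,1),op(unit,5)).
Delete trivial equation n = n.
Decompose op/2: q = times(unit,1),  op(unit,n) = op(unit,5).
Bind q := times(unit,1); substituting into the one remaining equation that mentions q gives: op(times(op(unit,unit),times(unit,1)),pair(n,5)) = op(times(p,z),pair(n,5)).
Decompose op/2: unit = unit,  n = 5.
Delete trivial equation unit = unit.
Clash: constants n and 5 differ; no unifier exists.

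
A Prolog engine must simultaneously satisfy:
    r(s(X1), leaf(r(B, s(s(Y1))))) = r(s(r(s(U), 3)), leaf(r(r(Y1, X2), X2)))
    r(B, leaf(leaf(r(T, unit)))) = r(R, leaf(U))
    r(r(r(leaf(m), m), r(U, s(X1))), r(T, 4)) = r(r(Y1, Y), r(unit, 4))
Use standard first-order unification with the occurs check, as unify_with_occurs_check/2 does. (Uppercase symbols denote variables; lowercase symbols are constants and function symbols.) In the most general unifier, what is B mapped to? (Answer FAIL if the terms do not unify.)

Decompose r/2: s(X1) = s(r(s(U), 3)),  leaf(r(B, s(s(Y1)))) = leaf(r(r(Y1, X2), X2)).
Decompose s/1: X1 = r(s(U), 3).
Bind X1 := r(s(U), 3); substituting into the one remaining equation that mentions X1 gives: r(r(r(leaf(m), m), r(U, s(r(s(U), 3)))), r(T, 4)) = r(r(Y1, Y), r(unit, 4)).
Decompose leaf/1: r(B, s(s(Y1))) = r(r(Y1, X2), X2).
Decompose r/2: B = r(Y1, X2),  s(s(Y1)) = X2.
Bind B := r(Y1, X2); substituting into the one remaining equation that mentions B gives: r(r(Y1, X2), leaf(leaf(r(T, unit)))) = r(R, leaf(U)).
Bind X2 := s(s(Y1)); substituting into the one remaining equation that mentions X2 gives: r(r(Y1, s(s(Y1))), leaf(leaf(r(T, unit)))) = r(R, leaf(U)). Substituting into the earlier binding gives B := r(Y1, s(s(Y1))).
Decompose r/2: r(Y1, s(s(Y1))) = R,  leaf(leaf(r(T, unit))) = leaf(U).
Bind R := r(Y1, s(s(Y1))); no other remaining equation mentions R.
Decompose leaf/1: leaf(r(T, unit)) = U.
Bind U := leaf(r(T, unit)); substituting into the remaining equation gives: r(r(r(leaf(m), m), r(leaf(r(T, unit)), s(r(s(leaf(r(T, unit))), 3)))), r(T, 4)) = r(r(Y1, Y), r(unit, 4)). Substituting into the earlier binding gives X1 := r(s(leaf(r(T, unit))), 3).
Decompose r/2: r(r(leaf(m), m), r(leaf(r(T, unit)), s(r(s(leaf(r(T, unit))), 3)))) = r(Y1, Y),  r(T, 4) = r(unit, 4).
Decompose r/2: r(leaf(m), m) = Y1,  r(leaf(r(T, unit)), s(r(s(leaf(r(T, unit))), 3))) = Y.
Bind Y1 := r(leaf(m), m); no other remaining equation mentions Y1. Substituting into the earlier bindings gives B := r(r(leaf(m), m), s(s(r(leaf(m), m)))), X2 := s(s(r(leaf(m), m))), R := r(r(leaf(m), m), s(s(r(leaf(m), m)))).
Bind Y := r(leaf(r(T, unit)), s(r(s(leaf(r(T, unit))), 3))); no other remaining equation mentions Y.
Decompose r/2: T = unit,  4 = 4.
Bind T := unit; no other remaining equation mentions T. Substituting into the earlier bindings gives X1 := r(s(leaf(r(unit, unit))), 3), U := leaf(r(unit, unit)), Y := r(leaf(r(unit, unit)), s(r(s(leaf(r(unit, unit))), 3))).
Delete trivial equation 4 = 4.
MGU = { X1 -> r(s(leaf(r(unit, unit))), 3), B -> r(r(leaf(m), m), s(s(r(leaf(m), m)))), X2 -> s(s(r(leaf(m), m))), R -> r(r(leaf(m), m), s(s(r(leaf(m), m)))), U -> leaf(r(unit, unit)), Y1 -> r(leaf(m), m), Y -> r(leaf(r(unit, unit)), s(r(s(leaf(r(unit, unit))), 3))), T -> unit }, so B -> r(r(leaf(m), m), s(s(r(leaf(m), m)))).

r(r(leaf(m), m), s(s(r(leaf(m), m))))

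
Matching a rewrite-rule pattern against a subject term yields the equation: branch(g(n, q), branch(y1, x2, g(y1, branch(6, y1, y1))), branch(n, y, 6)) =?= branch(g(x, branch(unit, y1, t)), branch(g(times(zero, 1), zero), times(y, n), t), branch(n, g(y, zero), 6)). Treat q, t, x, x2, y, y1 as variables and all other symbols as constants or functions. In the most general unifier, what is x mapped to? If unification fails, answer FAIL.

FAIL

Decompose branch/3: g(n, q) =?= g(x, branch(unit, y1, t)),  branch(y1, x2, g(y1, branch(6, y1, y1))) =?= branch(g(times(zero, 1), zero), times(y, n), t),  branch(n, y, 6) =?= branch(n, g(y, zero), 6).
Decompose g/2: n =?= x,  q =?= branch(unit, y1, t).
Bind x := n; no other remaining equation mentions x.
Bind q := branch(unit, y1, t); no other remaining equation mentions q.
Decompose branch/3: y1 =?= g(times(zero, 1), zero),  x2 =?= times(y, n),  g(y1, branch(6, y1, y1)) =?= t.
Bind y1 := g(times(zero, 1), zero); substituting into the one remaining equation that mentions y1 gives: g(g(times(zero, 1), zero), branch(6, g(times(zero, 1), zero), g(times(zero, 1), zero))) =?= t. Substituting into the earlier binding gives q := branch(unit, g(times(zero, 1), zero), t).
Bind x2 := times(y, n); no other remaining equation mentions x2.
Bind t := g(g(times(zero, 1), zero), branch(6, g(times(zero, 1), zero), g(times(zero, 1), zero))); no other remaining equation mentions t. Substituting into the earlier binding gives q := branch(unit, g(times(zero, 1), zero), g(g(times(zero, 1), zero), branch(6, g(times(zero, 1), zero), g(times(zero, 1), zero)))).
Decompose branch/3: n =?= n,  y =?= g(y, zero),  6 =?= 6.
Delete trivial equation n =?= n.
Occurs check fails: y occurs in g(y, zero); the equation y =?= g(y, zero) has no finite solution.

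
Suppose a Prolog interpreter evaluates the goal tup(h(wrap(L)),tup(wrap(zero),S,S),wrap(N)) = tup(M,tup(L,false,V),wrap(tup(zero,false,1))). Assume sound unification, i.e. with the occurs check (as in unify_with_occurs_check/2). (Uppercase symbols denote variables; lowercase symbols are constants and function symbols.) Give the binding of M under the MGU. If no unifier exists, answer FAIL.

h(wrap(wrap(zero)))

Decompose tup/3: h(wrap(L)) = M,  tup(wrap(zero),S,S) = tup(L,false,V),  wrap(N) = wrap(tup(zero,false,1)).
Bind M := h(wrap(L)); no other remaining equation mentions M.
Decompose tup/3: wrap(zero) = L,  S = false,  S = V.
Bind L := wrap(zero); no other remaining equation mentions L. Substituting into the earlier binding gives M := h(wrap(wrap(zero))).
Bind S := false; substituting into the one remaining equation that mentions S gives: false = V.
Bind V := false; no other remaining equation mentions V.
Decompose wrap/1: N = tup(zero,false,1).
Bind N := tup(zero,false,1).
MGU = { M ↦ h(wrap(wrap(zero))), L ↦ wrap(zero), S ↦ false, V ↦ false, N ↦ tup(zero,false,1) }, so M ↦ h(wrap(wrap(zero))).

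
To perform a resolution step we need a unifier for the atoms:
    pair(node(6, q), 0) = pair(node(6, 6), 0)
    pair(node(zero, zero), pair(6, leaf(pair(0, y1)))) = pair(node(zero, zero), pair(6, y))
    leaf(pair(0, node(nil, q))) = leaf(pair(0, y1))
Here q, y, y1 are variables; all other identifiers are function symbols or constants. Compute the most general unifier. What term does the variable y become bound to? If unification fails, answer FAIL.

leaf(pair(0, node(nil, 6)))

Decompose pair/2: node(6, q) = node(6, 6),  0 = 0.
Decompose node/2: 6 = 6,  q = 6.
Delete trivial equation 6 = 6.
Bind q := 6; substituting into the one remaining equation that mentions q gives: leaf(pair(0, node(nil, 6))) = leaf(pair(0, y1)).
Delete trivial equation 0 = 0.
Decompose pair/2: node(zero, zero) = node(zero, zero),  pair(6, leaf(pair(0, y1))) = pair(6, y).
Delete trivial equation node(zero, zero) = node(zero, zero).
Decompose pair/2: 6 = 6,  leaf(pair(0, y1)) = y.
Delete trivial equation 6 = 6.
Bind y := leaf(pair(0, y1)); no other remaining equation mentions y.
Decompose leaf/1: pair(0, node(nil, 6)) = pair(0, y1).
Decompose pair/2: 0 = 0,  node(nil, 6) = y1.
Delete trivial equation 0 = 0.
Bind y1 := node(nil, 6). Substituting into the earlier binding gives y := leaf(pair(0, node(nil, 6))).
MGU = { q -> 6, y -> leaf(pair(0, node(nil, 6))), y1 -> node(nil, 6) }, so y -> leaf(pair(0, node(nil, 6))).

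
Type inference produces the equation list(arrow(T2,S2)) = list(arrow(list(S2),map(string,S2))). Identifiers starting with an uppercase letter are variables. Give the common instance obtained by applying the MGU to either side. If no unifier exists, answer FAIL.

Decompose list/1: arrow(T2,S2) = arrow(list(S2),map(string,S2)).
Decompose arrow/2: T2 = list(S2),  S2 = map(string,S2).
Bind T2 := list(S2); no other remaining equation mentions T2.
Occurs check fails: S2 occurs in map(string,S2); the equation S2 = map(string,S2) has no finite solution.

FAIL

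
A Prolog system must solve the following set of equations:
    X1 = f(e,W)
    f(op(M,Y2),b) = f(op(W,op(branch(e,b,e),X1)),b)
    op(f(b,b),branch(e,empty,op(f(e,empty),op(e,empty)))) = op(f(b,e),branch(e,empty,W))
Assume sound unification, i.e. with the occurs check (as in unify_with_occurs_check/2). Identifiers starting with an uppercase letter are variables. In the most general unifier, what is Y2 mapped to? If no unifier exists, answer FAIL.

FAIL

Bind X1 := f(e,W); substituting into the one remaining equation that mentions X1 gives: f(op(M,Y2),b) = f(op(W,op(branch(e,b,e),f(e,W))),b).
Decompose f/2: op(M,Y2) = op(W,op(branch(e,b,e),f(e,W))),  b = b.
Decompose op/2: M = W,  Y2 = op(branch(e,b,e),f(e,W)).
Bind M := W; no other remaining equation mentions M.
Bind Y2 := op(branch(e,b,e),f(e,W)); no other remaining equation mentions Y2.
Delete trivial equation b = b.
Decompose op/2: f(b,b) = f(b,e),  branch(e,empty,op(f(e,empty),op(e,empty))) = branch(e,empty,W).
Decompose f/2: b = b,  b = e.
Delete trivial equation b = b.
Clash: constants b and e differ; no unifier exists.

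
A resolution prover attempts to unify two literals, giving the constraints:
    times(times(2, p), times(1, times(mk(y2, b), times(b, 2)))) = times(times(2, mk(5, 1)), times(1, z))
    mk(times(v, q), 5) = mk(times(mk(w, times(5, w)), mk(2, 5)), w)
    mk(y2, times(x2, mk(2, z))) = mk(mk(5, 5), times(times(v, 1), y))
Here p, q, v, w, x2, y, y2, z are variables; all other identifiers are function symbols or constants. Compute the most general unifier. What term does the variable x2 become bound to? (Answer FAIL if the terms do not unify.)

Decompose times/2: times(2, p) = times(2, mk(5, 1)),  times(1, times(mk(y2, b), times(b, 2))) = times(1, z).
Decompose times/2: 2 = 2,  p = mk(5, 1).
Delete trivial equation 2 = 2.
Bind p := mk(5, 1); no other remaining equation mentions p.
Decompose times/2: 1 = 1,  times(mk(y2, b), times(b, 2)) = z.
Delete trivial equation 1 = 1.
Bind z := times(mk(y2, b), times(b, 2)); substituting into the one remaining equation that mentions z gives: mk(y2, times(x2, mk(2, times(mk(y2, b), times(b, 2))))) = mk(mk(5, 5), times(times(v, 1), y)).
Decompose mk/2: times(v, q) = times(mk(w, times(5, w)), mk(2, 5)),  5 = w.
Decompose times/2: v = mk(w, times(5, w)),  q = mk(2, 5).
Bind v := mk(w, times(5, w)); substituting into the one remaining equation that mentions v gives: mk(y2, times(x2, mk(2, times(mk(y2, b), times(b, 2))))) = mk(mk(5, 5), times(times(mk(w, times(5, w)), 1), y)).
Bind q := mk(2, 5); no other remaining equation mentions q.
Bind w := 5; substituting into the remaining equation gives: mk(y2, times(x2, mk(2, times(mk(y2, b), times(b, 2))))) = mk(mk(5, 5), times(times(mk(5, times(5, 5)), 1), y)). Substituting into the earlier binding gives v := mk(5, times(5, 5)).
Decompose mk/2: y2 = mk(5, 5),  times(x2, mk(2, times(mk(y2, b), times(b, 2)))) = times(times(mk(5, times(5, 5)), 1), y).
Bind y2 := mk(5, 5); substituting into the remaining equation gives: times(x2, mk(2, times(mk(mk(5, 5), b), times(b, 2)))) = times(times(mk(5, times(5, 5)), 1), y). Substituting into the earlier binding gives z := times(mk(mk(5, 5), b), times(b, 2)).
Decompose times/2: x2 = times(mk(5, times(5, 5)), 1),  mk(2, times(mk(mk(5, 5), b), times(b, 2))) = y.
Bind x2 := times(mk(5, times(5, 5)), 1); no other remaining equation mentions x2.
Bind y := mk(2, times(mk(mk(5, 5), b), times(b, 2))).
MGU = { p ↦ mk(5, 1), z ↦ times(mk(mk(5, 5), b), times(b, 2)), v ↦ mk(5, times(5, 5)), q ↦ mk(2, 5), w ↦ 5, y2 ↦ mk(5, 5), x2 ↦ times(mk(5, times(5, 5)), 1), y ↦ mk(2, times(mk(mk(5, 5), b), times(b, 2))) }, so x2 ↦ times(mk(5, times(5, 5)), 1).

times(mk(5, times(5, 5)), 1)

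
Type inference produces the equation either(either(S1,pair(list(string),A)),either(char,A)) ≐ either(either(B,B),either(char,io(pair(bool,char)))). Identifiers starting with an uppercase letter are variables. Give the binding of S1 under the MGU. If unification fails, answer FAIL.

pair(list(string),io(pair(bool,char)))

Decompose either/2: either(S1,pair(list(string),A)) ≐ either(B,B),  either(char,A) ≐ either(char,io(pair(bool,char))).
Decompose either/2: S1 ≐ B,  pair(list(string),A) ≐ B.
Bind S1 := B; no other remaining equation mentions S1.
Bind B := pair(list(string),A); no other remaining equation mentions B. Substituting into the earlier binding gives S1 := pair(list(string),A).
Decompose either/2: char ≐ char,  A ≐ io(pair(bool,char)).
Delete trivial equation char ≐ char.
Bind A := io(pair(bool,char)). Substituting into the earlier bindings gives S1 := pair(list(string),io(pair(bool,char))), B := pair(list(string),io(pair(bool,char))).
MGU = { S1 ↦ pair(list(string),io(pair(bool,char))), B ↦ pair(list(string),io(pair(bool,char))), A ↦ io(pair(bool,char)) }, so S1 ↦ pair(list(string),io(pair(bool,char))).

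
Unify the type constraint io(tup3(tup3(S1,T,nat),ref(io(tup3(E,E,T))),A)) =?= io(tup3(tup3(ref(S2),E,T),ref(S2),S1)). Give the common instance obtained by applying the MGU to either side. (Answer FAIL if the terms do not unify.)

Decompose io/1: tup3(tup3(S1,T,nat),ref(io(tup3(E,E,T))),A) =?= tup3(tup3(ref(S2),E,T),ref(S2),S1).
Decompose tup3/3: tup3(S1,T,nat) =?= tup3(ref(S2),E,T),  ref(io(tup3(E,E,T))) =?= ref(S2),  A =?= S1.
Decompose tup3/3: S1 =?= ref(S2),  T =?= E,  nat =?= T.
Bind S1 := ref(S2); substituting into the one remaining equation that mentions S1 gives: A =?= ref(S2).
Bind T := E; substituting into the 2 remaining equations that mention T gives: nat =?= E,  ref(io(tup3(E,E,E))) =?= ref(S2).
Bind E := nat; substituting into the one remaining equation that mentions E gives: ref(io(tup3(nat,nat,nat))) =?= ref(S2). Substituting into the earlier binding gives T := nat.
Decompose ref/1: io(tup3(nat,nat,nat)) =?= S2.
Bind S2 := io(tup3(nat,nat,nat)); substituting into the remaining equation gives: A =?= ref(io(tup3(nat,nat,nat))). Substituting into the earlier binding gives S1 := ref(io(tup3(nat,nat,nat))).
Bind A := ref(io(tup3(nat,nat,nat))).
Applying the MGU to either side gives io(tup3(tup3(ref(io(tup3(nat,nat,nat))),nat,nat),ref(io(tup3(nat,nat,nat))),ref(io(tup3(nat,nat,nat))))).

io(tup3(tup3(ref(io(tup3(nat,nat,nat))),nat,nat),ref(io(tup3(nat,nat,nat))),ref(io(tup3(nat,nat,nat)))))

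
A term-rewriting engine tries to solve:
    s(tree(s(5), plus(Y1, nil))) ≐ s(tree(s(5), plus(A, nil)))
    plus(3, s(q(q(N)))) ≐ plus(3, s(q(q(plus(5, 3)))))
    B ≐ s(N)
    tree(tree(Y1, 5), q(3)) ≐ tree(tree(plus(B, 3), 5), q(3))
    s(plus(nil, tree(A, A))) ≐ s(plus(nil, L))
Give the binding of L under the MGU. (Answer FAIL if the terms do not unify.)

tree(plus(s(plus(5, 3)), 3), plus(s(plus(5, 3)), 3))

Decompose s/1: tree(s(5), plus(Y1, nil)) ≐ tree(s(5), plus(A, nil)).
Decompose tree/2: s(5) ≐ s(5),  plus(Y1, nil) ≐ plus(A, nil).
Delete trivial equation s(5) ≐ s(5).
Decompose plus/2: Y1 ≐ A,  nil ≐ nil.
Bind Y1 := A; substituting into the one remaining equation that mentions Y1 gives: tree(tree(A, 5), q(3)) ≐ tree(tree(plus(B, 3), 5), q(3)).
Delete trivial equation nil ≐ nil.
Decompose plus/2: 3 ≐ 3,  s(q(q(N))) ≐ s(q(q(plus(5, 3)))).
Delete trivial equation 3 ≐ 3.
Decompose s/1: q(q(N)) ≐ q(q(plus(5, 3))).
Decompose q/1: q(N) ≐ q(plus(5, 3)).
Decompose q/1: N ≐ plus(5, 3).
Bind N := plus(5, 3); substituting into the one remaining equation that mentions N gives: B ≐ s(plus(5, 3)).
Bind B := s(plus(5, 3)); substituting into the one remaining equation that mentions B gives: tree(tree(A, 5), q(3)) ≐ tree(tree(plus(s(plus(5, 3)), 3), 5), q(3)).
Decompose tree/2: tree(A, 5) ≐ tree(plus(s(plus(5, 3)), 3), 5),  q(3) ≐ q(3).
Decompose tree/2: A ≐ plus(s(plus(5, 3)), 3),  5 ≐ 5.
Bind A := plus(s(plus(5, 3)), 3); substituting into the one remaining equation that mentions A gives: s(plus(nil, tree(plus(s(plus(5, 3)), 3), plus(s(plus(5, 3)), 3)))) ≐ s(plus(nil, L)). Substituting into the earlier binding gives Y1 := plus(s(plus(5, 3)), 3).
Delete trivial equation 5 ≐ 5.
Delete trivial equation q(3) ≐ q(3).
Decompose s/1: plus(nil, tree(plus(s(plus(5, 3)), 3), plus(s(plus(5, 3)), 3))) ≐ plus(nil, L).
Decompose plus/2: nil ≐ nil,  tree(plus(s(plus(5, 3)), 3), plus(s(plus(5, 3)), 3)) ≐ L.
Delete trivial equation nil ≐ nil.
Bind L := tree(plus(s(plus(5, 3)), 3), plus(s(plus(5, 3)), 3)).
MGU = { Y1 -> plus(s(plus(5, 3)), 3), N -> plus(5, 3), B -> s(plus(5, 3)), A -> plus(s(plus(5, 3)), 3), L -> tree(plus(s(plus(5, 3)), 3), plus(s(plus(5, 3)), 3)) }, so L -> tree(plus(s(plus(5, 3)), 3), plus(s(plus(5, 3)), 3)).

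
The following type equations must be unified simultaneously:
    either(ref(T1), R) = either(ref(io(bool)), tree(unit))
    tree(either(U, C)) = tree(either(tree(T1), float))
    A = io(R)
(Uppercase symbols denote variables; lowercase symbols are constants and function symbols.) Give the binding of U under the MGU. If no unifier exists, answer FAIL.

Decompose either/2: ref(T1) = ref(io(bool)),  R = tree(unit).
Decompose ref/1: T1 = io(bool).
Bind T1 := io(bool); substituting into the one remaining equation that mentions T1 gives: tree(either(U, C)) = tree(either(tree(io(bool)), float)).
Bind R := tree(unit); substituting into the one remaining equation that mentions R gives: A = io(tree(unit)).
Decompose tree/1: either(U, C) = either(tree(io(bool)), float).
Decompose either/2: U = tree(io(bool)),  C = float.
Bind U := tree(io(bool)); no other remaining equation mentions U.
Bind C := float; no other remaining equation mentions C.
Bind A := io(tree(unit)).
MGU = { T1 := io(bool), R := tree(unit), U := tree(io(bool)), C := float, A := io(tree(unit)) }, so U := tree(io(bool)).

tree(io(bool))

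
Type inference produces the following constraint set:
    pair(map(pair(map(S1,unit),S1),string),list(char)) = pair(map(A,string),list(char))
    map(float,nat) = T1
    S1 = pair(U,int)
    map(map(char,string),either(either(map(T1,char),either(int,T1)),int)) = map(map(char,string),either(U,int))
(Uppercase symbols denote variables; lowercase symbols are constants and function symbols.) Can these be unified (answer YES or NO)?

YES

Decompose pair/2: map(pair(map(S1,unit),S1),string) = map(A,string),  list(char) = list(char).
Decompose map/2: pair(map(S1,unit),S1) = A,  string = string.
Bind A := pair(map(S1,unit),S1); no other remaining equation mentions A.
Delete trivial equation string = string.
Delete trivial equation list(char) = list(char).
Bind T1 := map(float,nat); substituting into the one remaining equation that mentions T1 gives: map(map(char,string),either(either(map(map(float,nat),char),either(int,map(float,nat))),int)) = map(map(char,string),either(U,int)).
Bind S1 := pair(U,int); no other remaining equation mentions S1. Substituting into the earlier binding gives A := pair(map(pair(U,int),unit),pair(U,int)).
Decompose map/2: map(char,string) = map(char,string),  either(either(map(map(float,nat),char),either(int,map(float,nat))),int) = either(U,int).
Delete trivial equation map(char,string) = map(char,string).
Decompose either/2: either(map(map(float,nat),char),either(int,map(float,nat))) = U,  int = int.
Bind U := either(map(map(float,nat),char),either(int,map(float,nat))); no other remaining equation mentions U. Substituting into the earlier bindings gives A := pair(map(pair(either(map(map(float,nat),char),either(int,map(float,nat))),int),unit),pair(either(map(map(float,nat),char),either(int,map(float,nat))),int)), S1 := pair(either(map(map(float,nat),char),either(int,map(float,nat))),int).
Delete trivial equation int = int.
No equations remain and no clash or occurs-check failure arose, so a unifier exists.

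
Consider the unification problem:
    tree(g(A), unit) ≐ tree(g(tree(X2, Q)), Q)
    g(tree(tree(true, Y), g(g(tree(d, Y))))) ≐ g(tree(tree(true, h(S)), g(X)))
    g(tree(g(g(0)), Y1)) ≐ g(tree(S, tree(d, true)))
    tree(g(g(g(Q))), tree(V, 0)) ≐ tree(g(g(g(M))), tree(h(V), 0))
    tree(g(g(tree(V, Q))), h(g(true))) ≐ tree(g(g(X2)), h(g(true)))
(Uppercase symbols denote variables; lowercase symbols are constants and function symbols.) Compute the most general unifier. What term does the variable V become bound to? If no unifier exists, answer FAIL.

FAIL

Decompose tree/2: g(A) ≐ g(tree(X2, Q)),  unit ≐ Q.
Decompose g/1: A ≐ tree(X2, Q).
Bind A := tree(X2, Q); no other remaining equation mentions A.
Bind Q := unit; substituting into the 2 remaining equations that mention Q gives: tree(g(g(g(unit))), tree(V, 0)) ≐ tree(g(g(g(M))), tree(h(V), 0)),  tree(g(g(tree(V, unit))), h(g(true))) ≐ tree(g(g(X2)), h(g(true))). Substituting into the earlier binding gives A := tree(X2, unit).
Decompose g/1: tree(tree(true, Y), g(g(tree(d, Y)))) ≐ tree(tree(true, h(S)), g(X)).
Decompose tree/2: tree(true, Y) ≐ tree(true, h(S)),  g(g(tree(d, Y))) ≐ g(X).
Decompose tree/2: true ≐ true,  Y ≐ h(S).
Delete trivial equation true ≐ true.
Bind Y := h(S); substituting into the one remaining equation that mentions Y gives: g(g(tree(d, h(S)))) ≐ g(X).
Decompose g/1: g(tree(d, h(S))) ≐ X.
Bind X := g(tree(d, h(S))); no other remaining equation mentions X.
Decompose g/1: tree(g(g(0)), Y1) ≐ tree(S, tree(d, true)).
Decompose tree/2: g(g(0)) ≐ S,  Y1 ≐ tree(d, true).
Bind S := g(g(0)); no other remaining equation mentions S. Substituting into the earlier bindings gives Y := h(g(g(0))), X := g(tree(d, h(g(g(0))))).
Bind Y1 := tree(d, true); no other remaining equation mentions Y1.
Decompose tree/2: g(g(g(unit))) ≐ g(g(g(M))),  tree(V, 0) ≐ tree(h(V), 0).
Decompose g/1: g(g(unit)) ≐ g(g(M)).
Decompose g/1: g(unit) ≐ g(M).
Decompose g/1: unit ≐ M.
Bind M := unit; no other remaining equation mentions M.
Decompose tree/2: V ≐ h(V),  0 ≐ 0.
Occurs check fails: V occurs in h(V); the equation V ≐ h(V) has no finite solution.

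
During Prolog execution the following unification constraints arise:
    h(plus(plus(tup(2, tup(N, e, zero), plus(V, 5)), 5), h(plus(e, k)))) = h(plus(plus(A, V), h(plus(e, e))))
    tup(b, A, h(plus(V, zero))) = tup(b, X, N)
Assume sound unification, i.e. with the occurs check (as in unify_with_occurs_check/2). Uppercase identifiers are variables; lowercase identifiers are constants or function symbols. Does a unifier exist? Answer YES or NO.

NO

Decompose h/1: plus(plus(tup(2, tup(N, e, zero), plus(V, 5)), 5), h(plus(e, k))) = plus(plus(A, V), h(plus(e, e))).
Decompose plus/2: plus(tup(2, tup(N, e, zero), plus(V, 5)), 5) = plus(A, V),  h(plus(e, k)) = h(plus(e, e)).
Decompose plus/2: tup(2, tup(N, e, zero), plus(V, 5)) = A,  5 = V.
Bind A := tup(2, tup(N, e, zero), plus(V, 5)); substituting into the one remaining equation that mentions A gives: tup(b, tup(2, tup(N, e, zero), plus(V, 5)), h(plus(V, zero))) = tup(b, X, N).
Bind V := 5; substituting into the one remaining equation that mentions V gives: tup(b, tup(2, tup(N, e, zero), plus(5, 5)), h(plus(5, zero))) = tup(b, X, N). Substituting into the earlier binding gives A := tup(2, tup(N, e, zero), plus(5, 5)).
Decompose h/1: plus(e, k) = plus(e, e).
Decompose plus/2: e = e,  k = e.
Delete trivial equation e = e.
Clash: constants k and e differ; no unifier exists.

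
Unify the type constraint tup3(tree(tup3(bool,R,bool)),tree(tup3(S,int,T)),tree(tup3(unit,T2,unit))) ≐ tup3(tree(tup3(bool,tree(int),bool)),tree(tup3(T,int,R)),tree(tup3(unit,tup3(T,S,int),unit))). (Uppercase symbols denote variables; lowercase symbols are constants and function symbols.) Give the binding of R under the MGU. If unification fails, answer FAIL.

Decompose tup3/3: tree(tup3(bool,R,bool)) ≐ tree(tup3(bool,tree(int),bool)),  tree(tup3(S,int,T)) ≐ tree(tup3(T,int,R)),  tree(tup3(unit,T2,unit)) ≐ tree(tup3(unit,tup3(T,S,int),unit)).
Decompose tree/1: tup3(bool,R,bool) ≐ tup3(bool,tree(int),bool).
Decompose tup3/3: bool ≐ bool,  R ≐ tree(int),  bool ≐ bool.
Delete trivial equation bool ≐ bool.
Bind R := tree(int); substituting into the one remaining equation that mentions R gives: tree(tup3(S,int,T)) ≐ tree(tup3(T,int,tree(int))).
Delete trivial equation bool ≐ bool.
Decompose tree/1: tup3(S,int,T) ≐ tup3(T,int,tree(int)).
Decompose tup3/3: S ≐ T,  int ≐ int,  T ≐ tree(int).
Bind S := T; substituting into the one remaining equation that mentions S gives: tree(tup3(unit,T2,unit)) ≐ tree(tup3(unit,tup3(T,T,int),unit)).
Delete trivial equation int ≐ int.
Bind T := tree(int); substituting into the remaining equation gives: tree(tup3(unit,T2,unit)) ≐ tree(tup3(unit,tup3(tree(int),tree(int),int),unit)). Substituting into the earlier binding gives S := tree(int).
Decompose tree/1: tup3(unit,T2,unit) ≐ tup3(unit,tup3(tree(int),tree(int),int),unit).
Decompose tup3/3: unit ≐ unit,  T2 ≐ tup3(tree(int),tree(int),int),  unit ≐ unit.
Delete trivial equation unit ≐ unit.
Bind T2 := tup3(tree(int),tree(int),int); no other remaining equation mentions T2.
Delete trivial equation unit ≐ unit.
MGU = { R -> tree(int), S -> tree(int), T -> tree(int), T2 -> tup3(tree(int),tree(int),int) }, so R -> tree(int).

tree(int)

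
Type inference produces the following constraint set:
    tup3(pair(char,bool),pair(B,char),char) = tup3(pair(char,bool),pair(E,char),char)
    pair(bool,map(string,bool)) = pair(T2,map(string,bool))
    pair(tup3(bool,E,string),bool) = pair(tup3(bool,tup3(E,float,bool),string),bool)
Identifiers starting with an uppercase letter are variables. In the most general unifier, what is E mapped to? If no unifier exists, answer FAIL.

FAIL

Decompose tup3/3: pair(char,bool) = pair(char,bool),  pair(B,char) = pair(E,char),  char = char.
Delete trivial equation pair(char,bool) = pair(char,bool).
Decompose pair/2: B = E,  char = char.
Bind B := E; no other remaining equation mentions B.
Delete trivial equation char = char.
Delete trivial equation char = char.
Decompose pair/2: bool = T2,  map(string,bool) = map(string,bool).
Bind T2 := bool; no other remaining equation mentions T2.
Delete trivial equation map(string,bool) = map(string,bool).
Decompose pair/2: tup3(bool,E,string) = tup3(bool,tup3(E,float,bool),string),  bool = bool.
Decompose tup3/3: bool = bool,  E = tup3(E,float,bool),  string = string.
Delete trivial equation bool = bool.
Occurs check fails: E occurs in tup3(E,float,bool); the equation E = tup3(E,float,bool) has no finite solution.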